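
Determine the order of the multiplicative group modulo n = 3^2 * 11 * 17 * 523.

φ(3^2) = 3^2 − 3^1 = 9 − 3 = 6.
φ(11) = 11 − 1 = 10.
φ(17) = 17 − 1 = 16.
φ(523) = 523 − 1 = 522.
φ(880209) = 6 × 10 × 16 × 522 = 501120.

501120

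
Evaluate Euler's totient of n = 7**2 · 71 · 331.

φ(1151549) = 1151549 · (1 − 1/7) · (1 − 1/71) · (1 − 1/331)
       = 1151549 · 138600/164507 = 970200.

970200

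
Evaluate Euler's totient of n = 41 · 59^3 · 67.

533010720

φ(564176113) = 564176113 · (1 − 1/41) · (1 − 1/59) · (1 − 1/67)
       = 564176113 · 153120/162073 = 533010720.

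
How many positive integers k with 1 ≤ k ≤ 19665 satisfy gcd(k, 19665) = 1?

9504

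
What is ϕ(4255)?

3168

Prime factorization: 4255 = 5 * 23 * 37.
φ(5) = 5 − 1 = 4.
φ(23) = 23 − 1 = 22.
φ(37) = 37 − 1 = 36.
Since φ is multiplicative, φ(4255) = 4 · 22 · 36 = 3168.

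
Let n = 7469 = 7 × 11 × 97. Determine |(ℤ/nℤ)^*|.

5760

φ(7) = 7 − 1 = 6.
φ(11) = 11 − 1 = 10.
φ(97) = 97 − 1 = 96.
φ(7469) = 6 × 10 × 96 = 5760.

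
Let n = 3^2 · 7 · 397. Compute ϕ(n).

14256

φ(3^2) = 3^2 − 3^1 = 9 − 3 = 6.
φ(7) = 7 − 1 = 6.
φ(397) = 397 − 1 = 396.
φ(25011) = 6 × 6 × 396 = 14256.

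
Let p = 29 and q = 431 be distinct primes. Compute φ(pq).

12040

For distinct primes, φ(pq) = (p−1)(q−1) = 28 × 430 = 12040.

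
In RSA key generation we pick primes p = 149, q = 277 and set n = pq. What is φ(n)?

40848

φ(pq) = (p−1)(q−1) = 148 · 276 = 40848.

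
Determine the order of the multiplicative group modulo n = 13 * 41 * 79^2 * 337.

993807360

φ(1121014661) = 1121014661 · (1 − 1/13) · (1 − 1/41) · (1 − 1/79) · (1 − 1/337)
       = 1121014661 · 12579840/14190059 = 993807360.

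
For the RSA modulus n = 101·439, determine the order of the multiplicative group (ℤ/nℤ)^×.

φ(pq) = (p−1)(q−1) = 100 · 438 = 43800.

43800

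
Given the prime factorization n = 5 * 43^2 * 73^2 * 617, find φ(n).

23389115904

φ(30397495285) = 30397495285 · (1 − 1/5) · (1 − 1/43) · (1 − 1/73) · (1 − 1/617)
       = 30397495285 · 7451136/9683815 = 23389115904.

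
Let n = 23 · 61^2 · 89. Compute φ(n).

φ(7616887) = 7616887 · (1 − 1/23) · (1 − 1/61) · (1 − 1/89)
       = 7616887 · 116160/124867 = 7085760.

7085760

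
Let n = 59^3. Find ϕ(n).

201898

φ(59^3) = 59^3 − 59^2 = 205379 − 3481 = 201898.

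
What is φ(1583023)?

First factor: 1583023 = 13^2 * 17 * 19 * 29.
φ(1583023) = 1583023 · (1 − 1/13) · (1 − 1/17) · (1 − 1/19) · (1 − 1/29)
       = 1583023 · 96768/121771 = 1257984.

1257984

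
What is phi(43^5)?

143589642

φ(147008443) = 147008443 · (1 − 1/43)
       = 147008443 · 42/43 = 143589642.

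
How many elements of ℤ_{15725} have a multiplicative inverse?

First factor: 15725 = 5^2 × 17 × 37.
φ(5^2) = 5^1·(5−1) = 5·4 = 20.
φ(17) = 17 − 1 = 16.
φ(37) = 37 − 1 = 36.
Multiply: 20 · 16 · 36 = 11520.

11520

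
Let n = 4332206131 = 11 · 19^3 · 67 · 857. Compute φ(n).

3671110080

φ(4332206131) = 4332206131 · (1 − 1/11) · (1 − 1/19) · (1 − 1/67) · (1 − 1/857)
       = 4332206131 · 10169280/12000571 = 3671110080.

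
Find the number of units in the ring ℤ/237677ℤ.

Prime factorization: 237677 = 11 · 17 · 31 · 41.
φ(237677) = 237677 · (1 − 1/11) · (1 − 1/17) · (1 − 1/31) · (1 − 1/41)
       = 237677 · 192000/237677 = 192000.

192000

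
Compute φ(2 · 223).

φ(446) = 446 · (1 − 1/2) · (1 − 1/223)
       = 446 · 222/446 = 222.

222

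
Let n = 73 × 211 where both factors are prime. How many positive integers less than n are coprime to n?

For distinct primes, φ(pq) = (p−1)(q−1) = 72 × 210 = 15120.

15120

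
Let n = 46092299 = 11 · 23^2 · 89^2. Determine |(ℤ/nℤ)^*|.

39629920

φ(46092299) = 46092299 · (1 − 1/11) · (1 − 1/23) · (1 − 1/89)
       = 46092299 · 19360/22517 = 39629920.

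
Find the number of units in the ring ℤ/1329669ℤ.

784080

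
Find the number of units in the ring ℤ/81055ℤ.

56448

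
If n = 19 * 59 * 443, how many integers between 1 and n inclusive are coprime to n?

461448

φ(19) = 19 − 1 = 18.
φ(59) = 59 − 1 = 58.
φ(443) = 443 − 1 = 442.
Multiply: 18 · 58 · 442 = 461448.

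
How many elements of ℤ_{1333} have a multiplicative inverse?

Factor 1333: 1333 = 31 · 43.
φ(31) = 31 − 1 = 30.
φ(43) = 43 − 1 = 42.
Multiply: 30 · 42 = 1260.

1260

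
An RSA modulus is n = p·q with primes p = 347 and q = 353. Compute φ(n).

121792

φ(pq) = (p−1)(q−1) = 346 · 352 = 121792.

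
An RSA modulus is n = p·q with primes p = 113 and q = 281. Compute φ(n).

31360

φ(pq) = (p−1)(q−1) = 112 · 280 = 31360.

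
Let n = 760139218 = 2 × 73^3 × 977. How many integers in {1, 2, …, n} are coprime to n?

374479488

φ(760139218) = 760139218 · (1 − 1/2) · (1 − 1/73) · (1 − 1/977)
       = 760139218 · 70272/142642 = 374479488.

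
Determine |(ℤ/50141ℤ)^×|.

36288

First factor: 50141 = 7 * 13 * 19 * 29.
φ(7) = 7 − 1 = 6.
φ(13) = 13 − 1 = 12.
φ(19) = 19 − 1 = 18.
φ(29) = 29 − 1 = 28.
Since φ is multiplicative, φ(50141) = 6 · 12 · 18 · 28 = 36288.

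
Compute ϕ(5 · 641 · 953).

φ(5) = 5 − 1 = 4.
φ(641) = 641 − 1 = 640.
φ(953) = 953 − 1 = 952.
Since φ is multiplicative, φ(3054365) = 4 · 640 · 952 = 2437120.

2437120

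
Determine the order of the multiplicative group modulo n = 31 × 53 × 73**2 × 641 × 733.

3841236172800

φ(31) = 31 − 1 = 30.
φ(53) = 53 − 1 = 52.
φ(73^2) = 73^2 − 73^1 = 5329 − 73 = 5256.
φ(641) = 641 − 1 = 640.
φ(733) = 733 − 1 = 732.
φ(4113820024591) = 30 × 52 × 5256 × 640 × 732 = 3841236172800.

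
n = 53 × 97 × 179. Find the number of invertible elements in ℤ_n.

φ(920239) = 920239 · (1 − 1/53) · (1 − 1/97) · (1 − 1/179)
       = 920239 · 888576/920239 = 888576.

888576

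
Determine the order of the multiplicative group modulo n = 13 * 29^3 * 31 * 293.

2475365760

φ(13) = 13 − 1 = 12.
φ(29^3) = 29^2·(29−1) = 841·28 = 23548.
φ(31) = 31 − 1 = 30.
φ(293) = 293 − 1 = 292.
Since φ is multiplicative, φ(2879828731) = 12 · 23548 · 30 · 292 = 2475365760.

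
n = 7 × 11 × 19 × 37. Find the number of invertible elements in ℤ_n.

φ(7) = 7 − 1 = 6.
φ(11) = 11 − 1 = 10.
φ(19) = 19 − 1 = 18.
φ(37) = 37 − 1 = 36.
φ(54131) = 6 × 10 × 18 × 36 = 38880.

38880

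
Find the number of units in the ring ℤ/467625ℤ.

Factor 467625: 467625 = 3 · 5^3 · 29 · 43.
φ(467625) = 467625 · (1 − 1/3) · (1 − 1/5) · (1 − 1/29) · (1 − 1/43)
       = 467625 · 9408/18705 = 235200.

235200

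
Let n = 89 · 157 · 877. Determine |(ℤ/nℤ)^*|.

φ(12254321) = 12254321 · (1 − 1/89) · (1 − 1/157) · (1 − 1/877)
       = 12254321 · 12025728/12254321 = 12025728.

12025728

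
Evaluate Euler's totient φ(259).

Prime factorization: 259 = 7 · 37.
φ(7) = 7 − 1 = 6.
φ(37) = 37 − 1 = 36.
Since φ is multiplicative, φ(259) = 6 · 36 = 216.

216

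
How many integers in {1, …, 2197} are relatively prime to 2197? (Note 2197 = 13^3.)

2028

φ(13^3) = 13^3 − 13^2 = 2197 − 169 = 2028.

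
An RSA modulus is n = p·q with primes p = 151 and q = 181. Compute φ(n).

27000

φ(n) = (p − 1)(q − 1) = (151−1)(181−1) = 150·180 = 27000.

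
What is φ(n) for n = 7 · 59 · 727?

252648

φ(7) = 7 − 1 = 6.
φ(59) = 59 − 1 = 58.
φ(727) = 727 − 1 = 726.
φ(300251) = 6 × 58 × 726 = 252648.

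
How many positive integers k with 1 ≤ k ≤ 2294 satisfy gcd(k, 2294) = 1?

2294 = 2 * 31 * 37.
φ(2294) = 2294 · (1 − 1/2) · (1 − 1/31) · (1 − 1/37)
       = 2294 · 1080/2294 = 1080.

1080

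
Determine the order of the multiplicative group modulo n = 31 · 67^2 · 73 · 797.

7603009920

φ(8096409779) = 8096409779 · (1 − 1/31) · (1 − 1/67) · (1 − 1/73) · (1 − 1/797)
       = 8096409779 · 113477760/120841937 = 7603009920.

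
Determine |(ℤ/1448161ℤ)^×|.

1123200

First factor: 1448161 = 11 · 13^2 · 19 · 41.
φ(11) = 11 − 1 = 10.
φ(13^2) = 13^2 − 13^1 = 169 − 13 = 156.
φ(19) = 19 − 1 = 18.
φ(41) = 41 − 1 = 40.
Multiply: 10 · 156 · 18 · 40 = 1123200.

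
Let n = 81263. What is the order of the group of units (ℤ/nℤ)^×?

Factor 81263: 81263 = 7 · 13 · 19 · 47.
φ(7) = 7 − 1 = 6.
φ(13) = 13 − 1 = 12.
φ(19) = 19 − 1 = 18.
φ(47) = 47 − 1 = 46.
φ(81263) = 6 × 12 × 18 × 46 = 59616.

59616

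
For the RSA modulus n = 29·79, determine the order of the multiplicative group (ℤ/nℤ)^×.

2184

For distinct primes, φ(pq) = (p−1)(q−1) = 28 × 78 = 2184.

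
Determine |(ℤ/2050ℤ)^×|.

800

First factor: 2050 = 2 · 5^2 · 41.
φ(2) = 2 − 1 = 1.
φ(5^2) = 5^1·(5−1) = 5·4 = 20.
φ(41) = 41 − 1 = 40.
Multiply: 1 · 20 · 40 = 800.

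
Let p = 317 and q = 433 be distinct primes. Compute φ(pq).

136512

For distinct primes, φ(pq) = (p−1)(q−1) = 316 × 432 = 136512.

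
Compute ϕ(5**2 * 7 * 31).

φ(5425) = 5425 · (1 − 1/5) · (1 − 1/7) · (1 − 1/31)
       = 5425 · 720/1085 = 3600.

3600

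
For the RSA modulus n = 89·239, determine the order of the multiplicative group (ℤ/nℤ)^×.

For distinct primes, φ(pq) = (p−1)(q−1) = 88 × 238 = 20944.

20944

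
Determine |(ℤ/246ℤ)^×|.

246 = 2 * 3 * 41.
φ(2) = 2 − 1 = 1.
φ(3) = 3 − 1 = 2.
φ(41) = 41 − 1 = 40.
Since φ is multiplicative, φ(246) = 1 · 2 · 40 = 80.

80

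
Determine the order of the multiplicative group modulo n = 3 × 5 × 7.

φ(105) = 105 · (1 − 1/3) · (1 − 1/5) · (1 − 1/7)
       = 105 · 48/105 = 48.

48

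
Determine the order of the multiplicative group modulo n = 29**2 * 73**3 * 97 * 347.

φ(29^2) = 29^1·(29−1) = 29·28 = 812.
φ(73^3) = 73^2·(73−1) = 5329·72 = 383688.
φ(97) = 97 − 1 = 96.
φ(347) = 347 − 1 = 346.
Since φ is multiplicative, φ(11011989413723) = 812 · 383688 · 96 · 346 = 10348599453696.

10348599453696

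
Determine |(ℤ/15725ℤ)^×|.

Factor 15725: 15725 = 5^2 · 17 · 37.
φ(15725) = 15725 · (1 − 1/5) · (1 − 1/17) · (1 − 1/37)
       = 15725 · 2304/3145 = 11520.

11520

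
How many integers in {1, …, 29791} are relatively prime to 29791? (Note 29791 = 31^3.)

φ(29791) = 29791 · (1 − 1/31)
       = 29791 · 30/31 = 28830.

28830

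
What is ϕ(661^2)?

φ(436921) = 436921 · (1 − 1/661)
       = 436921 · 660/661 = 436260.

436260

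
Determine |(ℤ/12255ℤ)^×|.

Factor 12255: 12255 = 3 · 5 · 19 · 43.
φ(12255) = 12255 · (1 − 1/3) · (1 − 1/5) · (1 − 1/19) · (1 − 1/43)
       = 12255 · 6048/12255 = 6048.

6048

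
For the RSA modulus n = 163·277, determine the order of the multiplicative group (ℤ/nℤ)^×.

44712

φ(163) = 163 − 1 = 162.
φ(277) = 277 − 1 = 276.
Since φ is multiplicative, φ(45151) = 162 · 276 = 44712.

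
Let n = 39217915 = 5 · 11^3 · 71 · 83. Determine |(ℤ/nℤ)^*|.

φ(39217915) = 39217915 · (1 − 1/5) · (1 − 1/11) · (1 − 1/71) · (1 − 1/83)
       = 39217915 · 229600/324115 = 27781600.

27781600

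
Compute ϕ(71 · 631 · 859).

φ(71) = 71 − 1 = 70.
φ(631) = 631 − 1 = 630.
φ(859) = 859 − 1 = 858.
Since φ is multiplicative, φ(38484059) = 70 · 630 · 858 = 37837800.

37837800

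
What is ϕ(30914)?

13440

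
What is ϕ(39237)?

22400

Prime factorization: 39237 = 3 × 11 × 29 × 41.
φ(39237) = 39237 · (1 − 1/3) · (1 − 1/11) · (1 − 1/29) · (1 − 1/41)
       = 39237 · 22400/39237 = 22400.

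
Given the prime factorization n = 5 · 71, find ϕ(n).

280

φ(5) = 5 − 1 = 4.
φ(71) = 71 − 1 = 70.
φ(355) = 4 × 70 = 280.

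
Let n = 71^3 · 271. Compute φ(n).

95274900

φ(96993881) = 96993881 · (1 − 1/71) · (1 − 1/271)
       = 96993881 · 18900/19241 = 95274900.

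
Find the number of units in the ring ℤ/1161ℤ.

756

1161 = 3^3 · 43.
φ(1161) = 1161 · (1 − 1/3) · (1 − 1/43)
       = 1161 · 84/129 = 756.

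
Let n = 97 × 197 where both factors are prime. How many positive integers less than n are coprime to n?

18816

φ(97) = 97 − 1 = 96.
φ(197) = 197 − 1 = 196.
φ(19109) = 96 × 196 = 18816.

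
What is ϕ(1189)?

1189 = 29 * 41.
φ(1189) = 1189 · (1 − 1/29) · (1 − 1/41)
       = 1189 · 1120/1189 = 1120.

1120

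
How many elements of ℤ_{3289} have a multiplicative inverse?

3289 = 11 · 13 · 23.
φ(3289) = 3289 · (1 − 1/11) · (1 − 1/13) · (1 − 1/23)
       = 3289 · 2640/3289 = 2640.

2640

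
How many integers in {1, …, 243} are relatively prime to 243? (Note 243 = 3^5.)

φ(3^5) = 3^5 − 3^4 = 243 − 81 = 162.

162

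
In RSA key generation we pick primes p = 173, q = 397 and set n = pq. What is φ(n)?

68112

φ(173) = 173 − 1 = 172.
φ(397) = 397 − 1 = 396.
φ(68681) = 172 × 396 = 68112.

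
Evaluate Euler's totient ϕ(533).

480

533 = 13 · 41.
φ(13) = 13 − 1 = 12.
φ(41) = 41 − 1 = 40.
Since φ is multiplicative, φ(533) = 12 · 40 = 480.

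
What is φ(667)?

First factor: 667 = 23 · 29.
φ(23) = 23 − 1 = 22.
φ(29) = 29 − 1 = 28.
Multiply: 22 · 28 = 616.

616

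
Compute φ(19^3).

φ(6859) = 6859 · (1 − 1/19)
       = 6859 · 18/19 = 6498.

6498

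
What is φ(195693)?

120960

First factor: 195693 = 3 * 37 * 41 * 43.
φ(3) = 3 − 1 = 2.
φ(37) = 37 − 1 = 36.
φ(41) = 41 − 1 = 40.
φ(43) = 43 − 1 = 42.
Since φ is multiplicative, φ(195693) = 2 · 36 · 40 · 42 = 120960.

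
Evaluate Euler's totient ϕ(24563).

18480

Prime factorization: 24563 = 7 * 11^2 * 29.
φ(7) = 7 − 1 = 6.
φ(11^2) = 11^1·(11−1) = 11·10 = 110.
φ(29) = 29 − 1 = 28.
Since φ is multiplicative, φ(24563) = 6 · 110 · 28 = 18480.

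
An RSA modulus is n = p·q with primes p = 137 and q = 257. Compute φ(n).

φ(137) = 137 − 1 = 136.
φ(257) = 257 − 1 = 256.
Multiply: 136 · 256 = 34816.

34816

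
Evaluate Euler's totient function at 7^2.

φ(7^2) = 7^1·(7−1) = 7·6 = 42.

42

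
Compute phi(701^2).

φ(701^2) = 701^2 − 701^1 = 491401 − 701 = 490700.

490700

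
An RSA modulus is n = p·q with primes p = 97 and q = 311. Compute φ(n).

29760

φ(pq) = (p−1)(q−1) = 96 · 310 = 29760.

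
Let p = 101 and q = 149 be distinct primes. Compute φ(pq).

14800

φ(101) = 101 − 1 = 100.
φ(149) = 149 − 1 = 148.
Since φ is multiplicative, φ(15049) = 100 · 148 = 14800.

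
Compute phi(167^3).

4629574

φ(167^3) = 167^3 − 167^2 = 4657463 − 27889 = 4629574.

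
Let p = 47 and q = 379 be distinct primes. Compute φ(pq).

17388

φ(17813) = 17813 · (1 − 1/47) · (1 − 1/379)
       = 17813 · 17388/17813 = 17388.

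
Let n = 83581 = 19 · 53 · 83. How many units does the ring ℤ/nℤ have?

76752

φ(83581) = 83581 · (1 − 1/19) · (1 − 1/53) · (1 − 1/83)
       = 83581 · 76752/83581 = 76752.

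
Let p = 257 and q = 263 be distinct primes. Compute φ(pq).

φ(pq) = (p−1)(q−1) = 256 · 262 = 67072.

67072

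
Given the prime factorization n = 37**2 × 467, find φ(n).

φ(639323) = 639323 · (1 − 1/37) · (1 − 1/467)
       = 639323 · 16776/17279 = 620712.

620712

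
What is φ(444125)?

Factor 444125: 444125 = 5**3 · 11 · 17 · 19.
φ(5^3) = 5^2·(5−1) = 25·4 = 100.
φ(11) = 11 − 1 = 10.
φ(17) = 17 − 1 = 16.
φ(19) = 19 − 1 = 18.
φ(444125) = 100 × 10 × 16 × 18 = 288000.

288000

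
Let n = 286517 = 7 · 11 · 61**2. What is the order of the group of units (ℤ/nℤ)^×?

φ(7) = 7 − 1 = 6.
φ(11) = 11 − 1 = 10.
φ(61^2) = 61^1·(61−1) = 61·60 = 3660.
Multiply: 6 · 10 · 3660 = 219600.

219600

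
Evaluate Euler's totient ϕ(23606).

10080

Prime factorization: 23606 = 2 · 11 · 29 · 37.
φ(23606) = 23606 · (1 − 1/2) · (1 − 1/11) · (1 − 1/29) · (1 − 1/37)
       = 23606 · 10080/23606 = 10080.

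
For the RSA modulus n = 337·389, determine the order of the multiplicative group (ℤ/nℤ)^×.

130368

φ(n) = (p − 1)(q − 1) = (337−1)(389−1) = 336·388 = 130368.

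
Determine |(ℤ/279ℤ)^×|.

279 = 3^2 · 31.
φ(279) = 279 · (1 − 1/3) · (1 − 1/31)
       = 279 · 60/93 = 180.

180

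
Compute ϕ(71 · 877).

φ(62267) = 62267 · (1 − 1/71) · (1 − 1/877)
       = 62267 · 61320/62267 = 61320.

61320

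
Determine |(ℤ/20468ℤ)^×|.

20468 = 2^2 × 7 × 17 × 43.
φ(20468) = 20468 · (1 − 1/2) · (1 − 1/7) · (1 − 1/17) · (1 − 1/43)
       = 20468 · 4032/10234 = 8064.

8064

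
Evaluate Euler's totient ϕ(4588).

Factor 4588: 4588 = 2^2 × 31 × 37.
φ(2^2) = 2^2 − 2^1 = 4 − 2 = 2.
φ(31) = 31 − 1 = 30.
φ(37) = 37 − 1 = 36.
Since φ is multiplicative, φ(4588) = 2 · 30 · 36 = 2160.

2160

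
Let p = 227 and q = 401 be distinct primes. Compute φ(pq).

φ(pq) = (p−1)(q−1) = 226 · 400 = 90400.

90400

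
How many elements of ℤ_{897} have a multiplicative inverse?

528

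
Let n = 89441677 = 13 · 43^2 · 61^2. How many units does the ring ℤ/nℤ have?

79319520

φ(13) = 13 − 1 = 12.
φ(43^2) = 43^1·(43−1) = 43·42 = 1806.
φ(61^2) = 61^2 − 61^1 = 3721 − 61 = 3660.
Since φ is multiplicative, φ(89441677) = 12 · 1806 · 3660 = 79319520.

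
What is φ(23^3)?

11638

φ(12167) = 12167 · (1 − 1/23)
       = 12167 · 22/23 = 11638.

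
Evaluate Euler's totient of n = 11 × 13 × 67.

φ(11) = 11 − 1 = 10.
φ(13) = 13 − 1 = 12.
φ(67) = 67 − 1 = 66.
Since φ is multiplicative, φ(9581) = 10 · 12 · 66 = 7920.

7920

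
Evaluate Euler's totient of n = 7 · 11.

60

φ(77) = 77 · (1 − 1/7) · (1 − 1/11)
       = 77 · 60/77 = 60.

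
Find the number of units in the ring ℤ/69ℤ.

69 = 3 · 23.
φ(69) = 69 · (1 − 1/3) · (1 − 1/23)
       = 69 · 44/69 = 44.

44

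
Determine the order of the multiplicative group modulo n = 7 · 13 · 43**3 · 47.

φ(7) = 7 − 1 = 6.
φ(13) = 13 − 1 = 12.
φ(43^3) = 43^2·(43−1) = 1849·42 = 77658.
φ(47) = 47 − 1 = 46.
φ(340051439) = 6 × 12 × 77658 × 46 = 257203296.

257203296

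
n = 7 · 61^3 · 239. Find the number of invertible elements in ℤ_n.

318815280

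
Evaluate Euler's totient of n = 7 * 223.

1332

φ(1561) = 1561 · (1 − 1/7) · (1 − 1/223)
       = 1561 · 1332/1561 = 1332.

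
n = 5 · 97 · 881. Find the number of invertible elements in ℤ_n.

337920

φ(427285) = 427285 · (1 − 1/5) · (1 − 1/97) · (1 − 1/881)
       = 427285 · 337920/427285 = 337920.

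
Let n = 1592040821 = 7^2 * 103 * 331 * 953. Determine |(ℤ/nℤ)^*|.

1345861440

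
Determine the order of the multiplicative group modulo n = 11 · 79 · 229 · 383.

67934880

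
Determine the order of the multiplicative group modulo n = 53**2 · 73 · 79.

15477696

φ(16199503) = 16199503 · (1 − 1/53) · (1 − 1/73) · (1 − 1/79)
       = 16199503 · 292032/305651 = 15477696.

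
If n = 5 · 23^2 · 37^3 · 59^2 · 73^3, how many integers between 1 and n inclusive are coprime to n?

130970859907954176

φ(181427640371041745) = 181427640371041745 · (1 − 1/5) · (1 − 1/23) · (1 − 1/37) · (1 − 1/59) · (1 − 1/73)
       = 181427640371041745 · 13229568/18326285 = 130970859907954176.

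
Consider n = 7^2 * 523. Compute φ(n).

21924

φ(7^2) = 7^2 − 7^1 = 49 − 7 = 42.
φ(523) = 523 − 1 = 522.
Since φ is multiplicative, φ(25627) = 42 · 522 = 21924.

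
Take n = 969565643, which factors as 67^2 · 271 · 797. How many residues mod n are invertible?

φ(67^2) = 67^1·(67−1) = 67·66 = 4422.
φ(271) = 271 − 1 = 270.
φ(797) = 797 − 1 = 796.
Multiply: 4422 · 270 · 796 = 950376240.

950376240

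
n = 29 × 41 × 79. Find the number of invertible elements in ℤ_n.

87360

φ(93931) = 93931 · (1 − 1/29) · (1 − 1/41) · (1 − 1/79)
       = 93931 · 87360/93931 = 87360.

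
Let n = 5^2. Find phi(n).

φ(5^2) = 5^1·(5−1) = 5·4 = 20.

20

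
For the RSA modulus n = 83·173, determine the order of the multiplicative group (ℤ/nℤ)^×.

φ(14359) = 14359 · (1 − 1/83) · (1 − 1/173)
       = 14359 · 14104/14359 = 14104.

14104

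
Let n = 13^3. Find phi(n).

2028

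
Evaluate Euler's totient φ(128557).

128557 = 11 * 13 * 29 * 31.
φ(128557) = 128557 · (1 − 1/11) · (1 − 1/13) · (1 − 1/29) · (1 − 1/31)
       = 128557 · 100800/128557 = 100800.

100800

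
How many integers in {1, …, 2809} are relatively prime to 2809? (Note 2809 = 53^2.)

2756

φ(53^2) = 53^2 − 53^1 = 2809 − 53 = 2756.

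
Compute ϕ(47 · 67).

3036

φ(47) = 47 − 1 = 46.
φ(67) = 67 − 1 = 66.
Since φ is multiplicative, φ(3149) = 46 · 66 = 3036.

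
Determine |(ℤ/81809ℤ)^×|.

60480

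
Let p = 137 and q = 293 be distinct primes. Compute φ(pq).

39712

For distinct primes, φ(pq) = (p−1)(q−1) = 136 × 292 = 39712.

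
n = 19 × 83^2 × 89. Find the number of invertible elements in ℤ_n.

φ(19) = 19 − 1 = 18.
φ(83^2) = 83^1·(83−1) = 83·82 = 6806.
φ(89) = 89 − 1 = 88.
Multiply: 18 · 6806 · 88 = 10780704.

10780704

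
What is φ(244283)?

Factor 244283: 244283 = 13 × 19 × 23 × 43.
φ(13) = 13 − 1 = 12.
φ(19) = 19 − 1 = 18.
φ(23) = 23 − 1 = 22.
φ(43) = 43 − 1 = 42.
Since φ is multiplicative, φ(244283) = 12 · 18 · 22 · 42 = 199584.

199584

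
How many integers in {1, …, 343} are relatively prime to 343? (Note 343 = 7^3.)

φ(343) = 343 · (1 − 1/7)
       = 343 · 6/7 = 294.

294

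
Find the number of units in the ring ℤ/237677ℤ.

192000

Factor 237677: 237677 = 11 * 17 * 31 * 41.
φ(237677) = 237677 · (1 − 1/11) · (1 − 1/17) · (1 − 1/31) · (1 − 1/41)
       = 237677 · 192000/237677 = 192000.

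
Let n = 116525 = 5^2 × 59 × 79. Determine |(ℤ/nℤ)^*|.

φ(116525) = 116525 · (1 − 1/5) · (1 − 1/59) · (1 − 1/79)
       = 116525 · 18096/23305 = 90480.

90480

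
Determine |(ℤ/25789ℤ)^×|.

23040

Prime factorization: 25789 = 17 * 37 * 41.
φ(17) = 17 − 1 = 16.
φ(37) = 37 − 1 = 36.
φ(41) = 41 − 1 = 40.
Since φ is multiplicative, φ(25789) = 16 · 36 · 40 = 23040.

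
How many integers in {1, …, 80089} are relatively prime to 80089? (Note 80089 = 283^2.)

79806

φ(80089) = 80089 · (1 − 1/283)
       = 80089 · 282/283 = 79806.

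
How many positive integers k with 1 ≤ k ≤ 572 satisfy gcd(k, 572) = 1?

240

572 = 2^2 × 11 × 13.
φ(2^2) = 2^2 − 2^1 = 4 − 2 = 2.
φ(11) = 11 − 1 = 10.
φ(13) = 13 − 1 = 12.
Since φ is multiplicative, φ(572) = 2 · 10 · 12 = 240.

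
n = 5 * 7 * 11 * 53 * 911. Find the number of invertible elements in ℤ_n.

11356800

φ(18588955) = 18588955 · (1 − 1/5) · (1 − 1/7) · (1 − 1/11) · (1 − 1/53) · (1 − 1/911)
       = 18588955 · 11356800/18588955 = 11356800.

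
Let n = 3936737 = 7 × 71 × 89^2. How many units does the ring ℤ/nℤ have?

3289440

φ(7) = 7 − 1 = 6.
φ(71) = 71 − 1 = 70.
φ(89^2) = 89^1·(89−1) = 89·88 = 7832.
Multiply: 6 · 70 · 7832 = 3289440.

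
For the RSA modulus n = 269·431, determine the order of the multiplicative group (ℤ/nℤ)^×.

115240

φ(n) = (p − 1)(q − 1) = (269−1)(431−1) = 268·430 = 115240.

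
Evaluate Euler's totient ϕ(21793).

First factor: 21793 = 19 * 31 * 37.
φ(19) = 19 − 1 = 18.
φ(31) = 31 − 1 = 30.
φ(37) = 37 − 1 = 36.
Since φ is multiplicative, φ(21793) = 18 · 30 · 36 = 19440.

19440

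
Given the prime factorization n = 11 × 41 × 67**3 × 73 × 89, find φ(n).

750876825600

φ(881279802161) = 881279802161 · (1 − 1/11) · (1 − 1/41) · (1 − 1/67) · (1 − 1/73) · (1 − 1/89)
       = 881279802161 · 167270400/196319849 = 750876825600.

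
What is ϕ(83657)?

62208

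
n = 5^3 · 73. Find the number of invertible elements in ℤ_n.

7200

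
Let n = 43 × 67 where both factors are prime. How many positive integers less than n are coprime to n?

2772

φ(pq) = (p−1)(q−1) = 42 · 66 = 2772.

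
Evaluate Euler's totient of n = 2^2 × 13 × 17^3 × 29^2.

90112512

φ(214855316) = 214855316 · (1 − 1/2) · (1 − 1/13) · (1 − 1/17) · (1 − 1/29)
       = 214855316 · 5376/12818 = 90112512.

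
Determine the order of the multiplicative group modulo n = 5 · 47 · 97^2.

1713408

φ(2211115) = 2211115 · (1 − 1/5) · (1 − 1/47) · (1 − 1/97)
       = 2211115 · 17664/22795 = 1713408.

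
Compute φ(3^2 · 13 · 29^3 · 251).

φ(3^2) = 3^1·(3−1) = 3·2 = 6.
φ(13) = 13 − 1 = 12.
φ(29^3) = 29^3 − 29^2 = 24389 − 841 = 23548.
φ(251) = 251 − 1 = 250.
Since φ is multiplicative, φ(716231763) = 6 · 12 · 23548 · 250 = 423864000.

423864000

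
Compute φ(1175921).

1034880

1175921 = 23 · 29 · 41 · 43.
φ(23) = 23 − 1 = 22.
φ(29) = 29 − 1 = 28.
φ(41) = 41 − 1 = 40.
φ(43) = 43 − 1 = 42.
φ(1175921) = 22 × 28 × 40 × 42 = 1034880.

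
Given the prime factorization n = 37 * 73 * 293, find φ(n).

756864

φ(791393) = 791393 · (1 − 1/37) · (1 − 1/73) · (1 − 1/293)
       = 791393 · 756864/791393 = 756864.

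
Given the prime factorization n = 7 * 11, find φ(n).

60

φ(7) = 7 − 1 = 6.
φ(11) = 11 − 1 = 10.
Since φ is multiplicative, φ(77) = 6 · 10 = 60.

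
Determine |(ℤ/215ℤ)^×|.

168

First factor: 215 = 5 × 43.
φ(215) = 215 · (1 − 1/5) · (1 − 1/43)
       = 215 · 168/215 = 168.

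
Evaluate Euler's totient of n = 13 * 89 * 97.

φ(112229) = 112229 · (1 − 1/13) · (1 − 1/89) · (1 − 1/97)
       = 112229 · 101376/112229 = 101376.

101376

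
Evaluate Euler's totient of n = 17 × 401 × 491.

3136000

φ(3347147) = 3347147 · (1 − 1/17) · (1 − 1/401) · (1 − 1/491)
       = 3347147 · 3136000/3347147 = 3136000.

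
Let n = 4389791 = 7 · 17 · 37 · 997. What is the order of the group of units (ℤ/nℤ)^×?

φ(4389791) = 4389791 · (1 − 1/7) · (1 − 1/17) · (1 − 1/37) · (1 − 1/997)
       = 4389791 · 3442176/4389791 = 3442176.

3442176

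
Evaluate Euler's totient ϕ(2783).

Prime factorization: 2783 = 11**2 * 23.
φ(2783) = 2783 · (1 − 1/11) · (1 − 1/23)
       = 2783 · 220/253 = 2420.

2420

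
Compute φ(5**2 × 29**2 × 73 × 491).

φ(5^2) = 5^1·(5−1) = 5·4 = 20.
φ(29^2) = 29^2 − 29^1 = 841 − 29 = 812.
φ(73) = 73 − 1 = 72.
φ(491) = 491 − 1 = 490.
Multiply: 20 · 812 · 72 · 490 = 572947200.

572947200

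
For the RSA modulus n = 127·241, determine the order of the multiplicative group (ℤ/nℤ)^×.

φ(pq) = (p−1)(q−1) = 126 · 240 = 30240.

30240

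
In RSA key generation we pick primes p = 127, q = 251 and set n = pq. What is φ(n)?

For distinct primes, φ(pq) = (p−1)(q−1) = 126 × 250 = 31500.

31500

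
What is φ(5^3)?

100

φ(5^3) = 5^3 − 5^2 = 125 − 25 = 100.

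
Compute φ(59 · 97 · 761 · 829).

φ(59) = 59 − 1 = 58.
φ(97) = 97 − 1 = 96.
φ(761) = 761 − 1 = 760.
φ(829) = 829 − 1 = 828.
Since φ is multiplicative, φ(3610463287) = 58 · 96 · 760 · 828 = 3503831040.

3503831040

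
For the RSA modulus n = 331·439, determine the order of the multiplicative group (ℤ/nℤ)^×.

144540

For distinct primes, φ(pq) = (p−1)(q−1) = 330 × 438 = 144540.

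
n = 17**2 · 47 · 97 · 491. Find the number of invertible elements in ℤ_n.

φ(17^2) = 17^1·(17−1) = 17·16 = 272.
φ(47) = 47 − 1 = 46.
φ(97) = 97 − 1 = 96.
φ(491) = 491 − 1 = 490.
Multiply: 272 · 46 · 96 · 490 = 588564480.

588564480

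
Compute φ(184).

88

First factor: 184 = 2^3 · 23.
φ(184) = 184 · (1 − 1/2) · (1 − 1/23)
       = 184 · 22/46 = 88.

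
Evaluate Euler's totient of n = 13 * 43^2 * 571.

φ(13725127) = 13725127 · (1 − 1/13) · (1 − 1/43) · (1 − 1/571)
       = 13725127 · 287280/319189 = 12353040.

12353040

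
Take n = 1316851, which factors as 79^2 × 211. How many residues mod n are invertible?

1294020

φ(79^2) = 79^2 − 79^1 = 6241 − 79 = 6162.
φ(211) = 211 − 1 = 210.
φ(1316851) = 6162 × 210 = 1294020.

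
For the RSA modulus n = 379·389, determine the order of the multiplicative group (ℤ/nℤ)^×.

146664

φ(379) = 379 − 1 = 378.
φ(389) = 389 − 1 = 388.
φ(147431) = 378 × 388 = 146664.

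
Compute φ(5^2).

20

φ(5^2) = 5^1·(5−1) = 5·4 = 20.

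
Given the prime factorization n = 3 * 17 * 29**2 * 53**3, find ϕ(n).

3795430912

φ(3) = 3 − 1 = 2.
φ(17) = 17 − 1 = 16.
φ(29^2) = 29^2 − 29^1 = 841 − 29 = 812.
φ(53^3) = 53^2·(53−1) = 2809·52 = 146068.
Since φ is multiplicative, φ(6385483407) = 2 · 16 · 812 · 146068 = 3795430912.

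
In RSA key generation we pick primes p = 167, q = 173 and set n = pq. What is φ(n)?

φ(n) = (p − 1)(q − 1) = (167−1)(173−1) = 166·172 = 28552.

28552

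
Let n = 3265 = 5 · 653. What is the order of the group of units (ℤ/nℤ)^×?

2608

φ(5) = 5 − 1 = 4.
φ(653) = 653 − 1 = 652.
Since φ is multiplicative, φ(3265) = 4 · 652 = 2608.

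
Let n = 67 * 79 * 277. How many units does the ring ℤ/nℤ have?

1420848

φ(67) = 67 − 1 = 66.
φ(79) = 79 − 1 = 78.
φ(277) = 277 − 1 = 276.
φ(1466161) = 66 × 78 × 276 = 1420848.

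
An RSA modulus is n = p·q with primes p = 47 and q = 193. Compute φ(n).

φ(pq) = (p−1)(q−1) = 46 · 192 = 8832.

8832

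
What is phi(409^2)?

φ(409^2) = 409^1·(409−1) = 409·408 = 166872.

166872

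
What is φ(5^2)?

20

φ(25) = 25 · (1 − 1/5)
       = 25 · 4/5 = 20.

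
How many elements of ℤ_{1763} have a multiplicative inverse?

1763 = 41 * 43.
φ(1763) = 1763 · (1 − 1/41) · (1 − 1/43)
       = 1763 · 1680/1763 = 1680.

1680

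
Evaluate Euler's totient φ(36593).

33264

Prime factorization: 36593 = 23 × 37 × 43.
φ(36593) = 36593 · (1 − 1/23) · (1 − 1/37) · (1 − 1/43)
       = 36593 · 33264/36593 = 33264.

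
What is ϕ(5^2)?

20

φ(25) = 25 · (1 − 1/5)
       = 25 · 4/5 = 20.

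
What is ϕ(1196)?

Prime factorization: 1196 = 2^2 · 13 · 23.
φ(1196) = 1196 · (1 − 1/2) · (1 − 1/13) · (1 − 1/23)
       = 1196 · 264/598 = 528.

528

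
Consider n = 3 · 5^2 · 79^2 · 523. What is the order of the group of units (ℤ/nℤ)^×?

128662560

φ(244803225) = 244803225 · (1 − 1/3) · (1 − 1/5) · (1 − 1/79) · (1 − 1/523)
       = 244803225 · 325728/619755 = 128662560.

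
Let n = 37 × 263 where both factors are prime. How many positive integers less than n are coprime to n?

9432

φ(n) = (p − 1)(q − 1) = (37−1)(263−1) = 36·262 = 9432.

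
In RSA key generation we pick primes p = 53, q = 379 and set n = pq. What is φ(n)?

19656

φ(20087) = 20087 · (1 − 1/53) · (1 − 1/379)
       = 20087 · 19656/20087 = 19656.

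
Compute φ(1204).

504

Factor 1204: 1204 = 2**2 × 7 × 43.
φ(2^2) = 2^2 − 2^1 = 4 − 2 = 2.
φ(7) = 7 − 1 = 6.
φ(43) = 43 − 1 = 42.
φ(1204) = 2 × 6 × 42 = 504.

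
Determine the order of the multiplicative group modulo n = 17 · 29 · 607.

271488

φ(299251) = 299251 · (1 − 1/17) · (1 − 1/29) · (1 − 1/607)
       = 299251 · 271488/299251 = 271488.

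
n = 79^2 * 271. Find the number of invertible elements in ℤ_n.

1663740

φ(1691311) = 1691311 · (1 − 1/79) · (1 − 1/271)
       = 1691311 · 21060/21409 = 1663740.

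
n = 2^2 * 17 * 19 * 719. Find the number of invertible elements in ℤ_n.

413568

φ(2^2) = 2^1·(2−1) = 2·1 = 2.
φ(17) = 17 − 1 = 16.
φ(19) = 19 − 1 = 18.
φ(719) = 719 − 1 = 718.
Multiply: 2 · 16 · 18 · 718 = 413568.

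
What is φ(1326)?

Factor 1326: 1326 = 2 · 3 · 13 · 17.
φ(1326) = 1326 · (1 − 1/2) · (1 − 1/3) · (1 − 1/13) · (1 − 1/17)
       = 1326 · 384/1326 = 384.

384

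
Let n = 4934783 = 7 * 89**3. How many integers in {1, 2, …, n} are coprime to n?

φ(7) = 7 − 1 = 6.
φ(89^3) = 89^2·(89−1) = 7921·88 = 697048.
φ(4934783) = 6 × 697048 = 4182288.

4182288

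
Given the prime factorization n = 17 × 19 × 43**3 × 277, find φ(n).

6172879104

φ(7113570797) = 7113570797 · (1 − 1/17) · (1 − 1/19) · (1 − 1/43) · (1 − 1/277)
       = 7113570797 · 3338496/3847253 = 6172879104.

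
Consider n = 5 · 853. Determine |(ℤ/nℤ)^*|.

3408

φ(4265) = 4265 · (1 − 1/5) · (1 − 1/853)
       = 4265 · 3408/4265 = 3408.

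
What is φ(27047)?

Prime factorization: 27047 = 17 · 37 · 43.
φ(27047) = 27047 · (1 − 1/17) · (1 − 1/37) · (1 − 1/43)
       = 27047 · 24192/27047 = 24192.

24192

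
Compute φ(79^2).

6162

φ(6241) = 6241 · (1 − 1/79)
       = 6241 · 78/79 = 6162.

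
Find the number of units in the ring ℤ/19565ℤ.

Prime factorization: 19565 = 5 × 7 × 13 × 43.
φ(19565) = 19565 · (1 − 1/5) · (1 − 1/7) · (1 − 1/13) · (1 − 1/43)
       = 19565 · 12096/19565 = 12096.

12096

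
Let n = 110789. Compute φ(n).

84672

110789 = 7**3 * 17 * 19.
φ(110789) = 110789 · (1 − 1/7) · (1 − 1/17) · (1 − 1/19)
       = 110789 · 1728/2261 = 84672.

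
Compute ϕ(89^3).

697048

φ(704969) = 704969 · (1 − 1/89)
       = 704969 · 88/89 = 697048.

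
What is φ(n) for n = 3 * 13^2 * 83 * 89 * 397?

φ(3) = 3 − 1 = 2.
φ(13^2) = 13^1·(13−1) = 13·12 = 156.
φ(83) = 83 − 1 = 82.
φ(89) = 89 − 1 = 88.
φ(397) = 397 − 1 = 396.
Multiply: 2 · 156 · 82 · 88 · 396 = 891551232.

891551232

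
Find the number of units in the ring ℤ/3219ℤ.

3219 = 3 · 29 · 37.
φ(3219) = 3219 · (1 − 1/3) · (1 − 1/29) · (1 − 1/37)
       = 3219 · 2016/3219 = 2016.

2016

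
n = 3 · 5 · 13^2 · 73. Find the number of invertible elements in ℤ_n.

89856

φ(3) = 3 − 1 = 2.
φ(5) = 5 − 1 = 4.
φ(13^2) = 13^2 − 13^1 = 169 − 13 = 156.
φ(73) = 73 − 1 = 72.
Multiply: 2 · 4 · 156 · 72 = 89856.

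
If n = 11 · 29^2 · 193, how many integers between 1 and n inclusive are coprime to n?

φ(11) = 11 − 1 = 10.
φ(29^2) = 29^1·(29−1) = 29·28 = 812.
φ(193) = 193 − 1 = 192.
φ(1785443) = 10 × 812 × 192 = 1559040.

1559040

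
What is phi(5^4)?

φ(625) = 625 · (1 − 1/5)
       = 625 · 4/5 = 500.

500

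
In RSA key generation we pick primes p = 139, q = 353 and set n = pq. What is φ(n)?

48576

φ(139) = 139 − 1 = 138.
φ(353) = 353 − 1 = 352.
φ(49067) = 138 × 352 = 48576.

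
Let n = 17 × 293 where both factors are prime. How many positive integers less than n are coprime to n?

For distinct primes, φ(pq) = (p−1)(q−1) = 16 × 292 = 4672.

4672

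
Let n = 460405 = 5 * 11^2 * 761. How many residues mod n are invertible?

334400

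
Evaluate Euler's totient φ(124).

Prime factorization: 124 = 2**2 · 31.
φ(2^2) = 2^1·(2−1) = 2·1 = 2.
φ(31) = 31 − 1 = 30.
Multiply: 2 · 30 = 60.

60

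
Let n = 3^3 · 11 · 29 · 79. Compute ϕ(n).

393120

φ(680427) = 680427 · (1 − 1/3) · (1 − 1/11) · (1 − 1/29) · (1 − 1/79)
       = 680427 · 43680/75603 = 393120.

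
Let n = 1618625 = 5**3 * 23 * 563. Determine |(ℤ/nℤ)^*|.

φ(1618625) = 1618625 · (1 − 1/5) · (1 − 1/23) · (1 − 1/563)
       = 1618625 · 49456/64745 = 1236400.

1236400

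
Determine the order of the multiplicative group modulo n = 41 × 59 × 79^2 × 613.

8749054080

φ(41) = 41 − 1 = 40.
φ(59) = 59 − 1 = 58.
φ(79^2) = 79^1·(79−1) = 79·78 = 6162.
φ(613) = 613 − 1 = 612.
Since φ is multiplicative, φ(9254448127) = 40 · 58 · 6162 · 612 = 8749054080.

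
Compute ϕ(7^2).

φ(7^2) = 7^2 − 7^1 = 49 − 7 = 42.

42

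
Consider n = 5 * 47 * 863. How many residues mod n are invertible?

φ(202805) = 202805 · (1 − 1/5) · (1 − 1/47) · (1 − 1/863)
       = 202805 · 158608/202805 = 158608.

158608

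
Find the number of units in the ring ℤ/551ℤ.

504

First factor: 551 = 19 · 29.
φ(551) = 551 · (1 − 1/19) · (1 − 1/29)
       = 551 · 504/551 = 504.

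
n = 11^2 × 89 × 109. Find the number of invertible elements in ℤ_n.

φ(11^2) = 11^2 − 11^1 = 121 − 11 = 110.
φ(89) = 89 − 1 = 88.
φ(109) = 109 − 1 = 108.
φ(1173821) = 110 × 88 × 108 = 1045440.

1045440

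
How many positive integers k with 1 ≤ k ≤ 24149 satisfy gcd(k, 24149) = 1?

24149 = 19 * 31 * 41.
φ(19) = 19 − 1 = 18.
φ(31) = 31 − 1 = 30.
φ(41) = 41 − 1 = 40.
Multiply: 18 · 30 · 40 = 21600.

21600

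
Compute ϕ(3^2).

6

φ(9) = 9 · (1 − 1/3)
       = 9 · 2/3 = 6.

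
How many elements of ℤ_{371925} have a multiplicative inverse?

Factor 371925: 371925 = 3^3 · 5^2 · 19 · 29.
φ(371925) = 371925 · (1 − 1/3) · (1 − 1/5) · (1 − 1/19) · (1 − 1/29)
       = 371925 · 4032/8265 = 181440.

181440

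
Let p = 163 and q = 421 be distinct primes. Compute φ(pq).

For distinct primes, φ(pq) = (p−1)(q−1) = 162 × 420 = 68040.

68040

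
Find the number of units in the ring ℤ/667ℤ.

616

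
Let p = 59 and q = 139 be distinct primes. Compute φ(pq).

8004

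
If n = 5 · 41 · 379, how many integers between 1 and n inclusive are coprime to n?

φ(5) = 5 − 1 = 4.
φ(41) = 41 − 1 = 40.
φ(379) = 379 − 1 = 378.
φ(77695) = 4 × 40 × 378 = 60480.

60480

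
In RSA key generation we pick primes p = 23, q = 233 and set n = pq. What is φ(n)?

5104

φ(n) = (p − 1)(q − 1) = (23−1)(233−1) = 22·232 = 5104.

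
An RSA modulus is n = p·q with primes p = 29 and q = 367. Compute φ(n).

10248

φ(n) = (p − 1)(q − 1) = (29−1)(367−1) = 28·366 = 10248.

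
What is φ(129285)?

59904

Factor 129285: 129285 = 3^2 · 5 · 13^2 · 17.
φ(3^2) = 3^1·(3−1) = 3·2 = 6.
φ(5) = 5 − 1 = 4.
φ(13^2) = 13^1·(13−1) = 13·12 = 156.
φ(17) = 17 − 1 = 16.
Since φ is multiplicative, φ(129285) = 6 · 4 · 156 · 16 = 59904.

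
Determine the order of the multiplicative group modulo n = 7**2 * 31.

φ(1519) = 1519 · (1 − 1/7) · (1 − 1/31)
       = 1519 · 180/217 = 1260.

1260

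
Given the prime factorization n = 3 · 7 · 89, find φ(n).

φ(1869) = 1869 · (1 − 1/3) · (1 − 1/7) · (1 − 1/89)
       = 1869 · 1056/1869 = 1056.

1056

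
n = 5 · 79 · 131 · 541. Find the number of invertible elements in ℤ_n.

φ(27994045) = 27994045 · (1 − 1/5) · (1 − 1/79) · (1 − 1/131) · (1 − 1/541)
       = 27994045 · 21902400/27994045 = 21902400.

21902400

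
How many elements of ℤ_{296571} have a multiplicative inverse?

166320

296571 = 3 × 11**2 × 19 × 43.
φ(3) = 3 − 1 = 2.
φ(11^2) = 11^2 − 11^1 = 121 − 11 = 110.
φ(19) = 19 − 1 = 18.
φ(43) = 43 − 1 = 42.
Multiply: 2 · 110 · 18 · 42 = 166320.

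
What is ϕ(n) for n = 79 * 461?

35880

φ(79) = 79 − 1 = 78.
φ(461) = 461 − 1 = 460.
φ(36419) = 78 × 460 = 35880.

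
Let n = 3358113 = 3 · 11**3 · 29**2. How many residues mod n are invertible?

1965040

φ(3358113) = 3358113 · (1 − 1/3) · (1 − 1/11) · (1 − 1/29)
       = 3358113 · 560/957 = 1965040.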